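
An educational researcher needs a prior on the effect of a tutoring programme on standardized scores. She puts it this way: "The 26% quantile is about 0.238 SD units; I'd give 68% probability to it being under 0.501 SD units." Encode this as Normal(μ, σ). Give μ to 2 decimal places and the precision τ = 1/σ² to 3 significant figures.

μ = 0.39, τ = 17.8

For Normal(μ,σ), the p-quantile is μ + z_p·σ. Here z_{0.26} = -0.6433, z_{0.68} = 0.4677.
So 0.238 = μ − 0.6433σ and 0.501 = μ + 0.4677σ.
Subtracting: σ = (0.501 − 0.238)/(0.4677 − (-0.6433)) = 0.24.
Then μ = 0.238 − (-0.6433)·0.24 = 0.39.
Precision τ = 1/σ² = 1/0.2367² = 17.8.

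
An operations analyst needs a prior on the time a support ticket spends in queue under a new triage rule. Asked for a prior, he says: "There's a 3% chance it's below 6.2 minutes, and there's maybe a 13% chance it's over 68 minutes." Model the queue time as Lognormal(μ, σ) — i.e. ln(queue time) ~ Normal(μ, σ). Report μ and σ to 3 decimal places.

μ ≈ 3.322, σ ≈ 0.796

If T ~ Lognormal(μ,σ) then ln T ~ Normal(μ,σ), so the p-quantile of ln T is μ + z_p·σ.
ln(6.2) = 1.825 and ln(68) = 4.22; z_{0.03} = -1.881, z_{0.87} = 1.126.
σ = (4.22 − 1.825)/(1.126 − (-1.881)) = 0.796.
μ = 1.825 − (-1.881)·0.796 = 3.322.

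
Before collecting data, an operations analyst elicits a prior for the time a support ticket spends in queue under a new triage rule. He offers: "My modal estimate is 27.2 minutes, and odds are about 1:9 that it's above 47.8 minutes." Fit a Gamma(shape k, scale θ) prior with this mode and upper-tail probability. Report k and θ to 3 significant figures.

Gamma(k,θ) with k>1 has mode (k−1)θ, so θ = 27.2/(k−1).
Need P(X < 47.8) = 0.9 with θ tied to k this way. Start at k = 2, θ = 27.2: P(X<47.8) ≈ 0.524.
Too low — raise k to concentrate. Iterating converges to k ≈ 6.98.
Then θ = 27.2/(6.98−1) ≈ 4.55.

k ≈ 6.98, θ ≈ 4.55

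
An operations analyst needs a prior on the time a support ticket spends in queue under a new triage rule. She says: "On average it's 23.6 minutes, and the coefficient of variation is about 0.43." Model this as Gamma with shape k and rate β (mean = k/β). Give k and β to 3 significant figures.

k ≈ 5.41, β ≈ 0.229

For Gamma(k, rate β): mean = k/β, variance = k/β², so CV = 1/√k.
CV = 0.43, hence k = 1/CV² = 5.41.
Then β = k/mean = 5.41/23.6 = 0.229.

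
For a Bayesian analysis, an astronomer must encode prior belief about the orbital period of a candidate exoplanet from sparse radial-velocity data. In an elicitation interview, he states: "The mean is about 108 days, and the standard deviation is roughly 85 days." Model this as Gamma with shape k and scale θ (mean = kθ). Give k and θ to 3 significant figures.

k ≈ 1.61, θ ≈ 66.9

For Gamma(k, scale θ): mean = kθ, variance = kθ², so CV = 1/√k.
CV = SD/mean = 85/108 = 0.787, hence k = 1/CV² = 1.61.
Then θ = mean/k = 108/1.61 = 66.9.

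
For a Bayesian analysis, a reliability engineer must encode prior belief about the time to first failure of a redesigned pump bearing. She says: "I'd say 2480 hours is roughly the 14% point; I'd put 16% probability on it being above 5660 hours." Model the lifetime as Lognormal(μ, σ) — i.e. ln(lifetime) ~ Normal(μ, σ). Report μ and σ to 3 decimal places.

If T ~ Lognormal(μ,σ) then ln T ~ Normal(μ,σ), so the p-quantile of ln T is μ + z_p·σ.
ln(2480) = 7.816 and ln(5660) = 8.641; z_{0.14} = -1.08, z_{0.84} = 0.9945.
σ = (8.641 − 7.816)/(0.9945 − (-1.08)) = 0.398.
μ = 7.816 − (-1.08)·0.398 = 8.246.

μ ≈ 8.246, σ ≈ 0.398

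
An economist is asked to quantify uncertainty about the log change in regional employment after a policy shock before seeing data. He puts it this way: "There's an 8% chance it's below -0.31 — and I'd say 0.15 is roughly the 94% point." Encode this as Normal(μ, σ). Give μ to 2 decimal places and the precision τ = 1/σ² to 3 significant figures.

For Normal(μ,σ), the p-quantile is μ + z_p·σ. Here z_{0.08} = -1.405, z_{0.94} = 1.555.
So -0.31 = μ − 1.405σ and 0.15 = μ + 1.555σ.
Subtracting: σ = (0.15 − -0.31)/(1.555 − (-1.405)) = 0.16.
Then μ = -0.31 − (-1.405)·0.16 = -0.09.
Precision τ = 1/σ² = 1/0.1554² = 41.4.

μ = -0.09, τ = 41.4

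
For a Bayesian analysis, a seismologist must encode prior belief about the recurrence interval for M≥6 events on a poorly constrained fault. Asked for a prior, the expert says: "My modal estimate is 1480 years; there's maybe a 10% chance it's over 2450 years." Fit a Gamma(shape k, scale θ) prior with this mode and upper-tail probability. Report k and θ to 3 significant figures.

k ≈ 8.43, θ ≈ 199

Gamma(k,θ) with k>1 has mode (k−1)θ, so θ = 1480/(k−1).
Need P(X < 2450) = 0.9 with θ tied to k this way. Start at k = 2, θ = 1480: P(X<2450) ≈ 0.493.
Too low — raise k to concentrate. Iterating converges to k ≈ 8.43.
Then θ = 1480/(8.43−1) ≈ 199.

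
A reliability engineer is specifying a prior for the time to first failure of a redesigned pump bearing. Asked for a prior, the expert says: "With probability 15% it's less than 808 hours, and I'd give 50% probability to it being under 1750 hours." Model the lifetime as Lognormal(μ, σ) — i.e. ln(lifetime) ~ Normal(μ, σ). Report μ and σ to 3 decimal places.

μ ≈ 7.467, σ ≈ 0.746

If T ~ Lognormal(μ,σ) then ln T ~ Normal(μ,σ), so the p-quantile of ln T is μ + z_p·σ.
ln(808) = 6.695 and ln(1750) = 7.467; z_{0.15} = -1.036, z_{0.5} = 0.
σ = (7.467 − 6.695)/(0 − (-1.036)) = 0.746.
μ = 6.695 − (-1.036)·0.746 = 7.467.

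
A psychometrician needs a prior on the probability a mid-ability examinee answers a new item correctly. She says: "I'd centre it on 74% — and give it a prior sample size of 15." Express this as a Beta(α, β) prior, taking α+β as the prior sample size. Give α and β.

Under the effective-sample-size interpretation, Beta(α, β) has prior mean α/(α+β) and prior sample size α+β.
So α+β = 15 and α/(α+β) = 0.74, giving α = 0.74·15 = 11.1 and β = 15 − 11.1 = 3.9.

α = 11.1, β = 3.9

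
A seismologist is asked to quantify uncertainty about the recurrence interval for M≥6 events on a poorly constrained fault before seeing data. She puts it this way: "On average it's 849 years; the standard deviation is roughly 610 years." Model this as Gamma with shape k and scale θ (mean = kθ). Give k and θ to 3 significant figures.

k ≈ 1.94, θ ≈ 438

For Gamma(k, scale θ): mean = kθ, variance = kθ², so CV = 1/√k.
CV = SD/mean = 610/849 = 0.7185, hence k = 1/CV² = 1.94.
Then θ = mean/k = 849/1.94 = 438.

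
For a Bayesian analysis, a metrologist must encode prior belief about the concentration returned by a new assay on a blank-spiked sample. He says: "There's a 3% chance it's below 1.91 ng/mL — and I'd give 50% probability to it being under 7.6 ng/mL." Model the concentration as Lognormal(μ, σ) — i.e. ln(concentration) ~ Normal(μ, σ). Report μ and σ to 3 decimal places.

μ ≈ 2.028, σ ≈ 0.734

If T ~ Lognormal(μ,σ) then ln T ~ Normal(μ,σ), so the p-quantile of ln T is μ + z_p·σ.
ln(1.91) = 0.6471 and ln(7.6) = 2.028; z_{0.03} = -1.881, z_{0.5} = 0.
σ = (2.028 − 0.6471)/(0 − (-1.881)) = 0.734.
μ = 0.6471 − (-1.881)·0.734 = 2.028.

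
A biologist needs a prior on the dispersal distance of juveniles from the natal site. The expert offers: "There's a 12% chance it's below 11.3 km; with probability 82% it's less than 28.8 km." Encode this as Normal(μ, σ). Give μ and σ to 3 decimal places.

For Normal(μ,σ), the p-quantile is μ + z_p·σ. Here z_{0.12} = -1.175, z_{0.82} = 0.9154.
So 11.3 = μ − 1.175σ and 28.8 = μ + 0.9154σ.
Subtracting: σ = (28.8 − 11.3)/(0.9154 − (-1.175)) = 8.372.
Then μ = 11.3 − (-1.175)·8.372 = 21.137.

μ = 21.137, σ = 8.372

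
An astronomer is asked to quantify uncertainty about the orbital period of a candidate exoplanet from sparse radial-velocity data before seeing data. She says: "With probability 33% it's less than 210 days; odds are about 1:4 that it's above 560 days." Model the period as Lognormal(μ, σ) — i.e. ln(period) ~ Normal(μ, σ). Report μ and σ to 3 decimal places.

If T ~ Lognormal(μ,σ) then ln T ~ Normal(μ,σ), so the p-quantile of ln T is μ + z_p·σ.
ln(210) = 5.347 and ln(560) = 6.328; z_{0.33} = -0.4399, z_{0.8} = 0.8416.
σ = (6.328 − 5.347)/(0.8416 − (-0.4399)) = 0.765.
μ = 5.347 − (-0.4399)·0.765 = 5.684.

μ ≈ 5.684, σ ≈ 0.765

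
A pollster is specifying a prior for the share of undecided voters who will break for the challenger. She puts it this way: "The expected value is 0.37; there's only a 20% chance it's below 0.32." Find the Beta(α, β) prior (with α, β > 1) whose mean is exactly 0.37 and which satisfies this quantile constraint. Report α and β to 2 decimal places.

With mean 0.37 fixed, write α = 0.37s, β = 0.63s where s = α+β.
Need P(θ < 0.32) = 0.2 under Beta(0.37s, 0.63s). Normal approximation: (q−m)/√(m(1−m)/s) ≈ z_{0.2} = -0.842, so s ≈ 0.37·0.63·(-0.842)²/(0.32−0.37)² = 66.0.
At s = 66.0: P(θ<0.32) ≈ 0.202. Adjusting to match 0.2 gives s ≈ 67.07.
So α = 0.37·67.07 ≈ 24.82, β = 0.63·67.07 ≈ 42.26.

α ≈ 24.82, β ≈ 42.26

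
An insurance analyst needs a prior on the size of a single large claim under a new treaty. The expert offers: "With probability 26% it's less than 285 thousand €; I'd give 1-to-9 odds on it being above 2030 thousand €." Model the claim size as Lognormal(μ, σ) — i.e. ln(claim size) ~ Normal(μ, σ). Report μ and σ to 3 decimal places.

If T ~ Lognormal(μ,σ) then ln T ~ Normal(μ,σ), so the p-quantile of ln T is μ + z_p·σ.
ln(285) = 5.652 and ln(2030) = 7.616; z_{0.26} = -0.6433, z_{0.9} = 1.282.
σ = (7.616 − 5.652)/(1.282 − (-0.6433)) = 1.020.
μ = 5.652 − (-0.6433)·1.020 = 6.309.

μ ≈ 6.309, σ ≈ 1.020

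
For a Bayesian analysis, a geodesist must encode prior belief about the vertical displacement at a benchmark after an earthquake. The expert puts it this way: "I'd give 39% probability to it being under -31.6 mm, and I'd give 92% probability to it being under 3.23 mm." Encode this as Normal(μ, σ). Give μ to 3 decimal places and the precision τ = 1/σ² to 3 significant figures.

μ = -25.824, τ = 0.00234

The p-quantile of Normal(μ,σ) is μ + z_p·σ, with z_{0.39} = -0.2793 and z_{0.92} = 1.405.
Eliminate σ: μ = (z₂·x₁ − z₁·x₂)/(z₂ − z₁) = (1.405·-31.6 − (-0.2793)·3.23)/1.684 = -25.824.
Then σ = (x₂ − x₁)/(z₂ − z₁) = (3.23 − -31.6)/1.684 = 20.678.
Precision τ = 1/σ² = 1/20.68² = 0.00234.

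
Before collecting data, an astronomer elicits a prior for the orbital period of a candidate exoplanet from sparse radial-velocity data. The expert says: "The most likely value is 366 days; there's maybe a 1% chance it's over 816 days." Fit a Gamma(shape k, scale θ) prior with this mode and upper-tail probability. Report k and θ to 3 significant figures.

Gamma(k,θ) with k>1 has mode (k−1)θ, so θ = 366/(k−1).
Need P(X < 816) = 0.99 with θ tied to k this way. Start at k = 2, θ = 366: P(X<816) ≈ 0.653.
Too low — raise k to concentrate. Iterating converges to k ≈ 8.48.
Then θ = 366/(8.48−1) ≈ 48.9.

k ≈ 8.48, θ ≈ 48.9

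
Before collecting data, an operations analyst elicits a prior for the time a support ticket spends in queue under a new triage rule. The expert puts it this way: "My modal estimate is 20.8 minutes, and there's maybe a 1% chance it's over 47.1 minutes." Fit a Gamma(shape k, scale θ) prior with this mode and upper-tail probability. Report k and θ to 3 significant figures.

k ≈ 8.17, θ ≈ 2.9

Gamma(k,θ) with k>1 has mode (k−1)θ, so θ = 20.8/(k−1).
Need P(X < 47.1) = 0.99 with θ tied to k this way. Start at k = 2, θ = 20.8: P(X<47.1) ≈ 0.661.
Too low — raise k to concentrate. Iterating converges to k ≈ 8.17.
Then θ = 20.8/(8.17−1) ≈ 2.9.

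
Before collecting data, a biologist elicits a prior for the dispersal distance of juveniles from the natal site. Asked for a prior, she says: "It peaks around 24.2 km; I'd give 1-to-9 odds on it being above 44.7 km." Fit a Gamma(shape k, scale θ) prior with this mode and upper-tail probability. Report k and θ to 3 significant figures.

k ≈ 6.07, θ ≈ 4.78

Gamma(k,θ) with k>1 has mode (k−1)θ, so θ = 24.2/(k−1).
Need P(X < 44.7) = 0.9 with θ tied to k this way. Start at k = 2, θ = 24.2: P(X<44.7) ≈ 0.551.
Too low — raise k to concentrate. Iterating converges to k ≈ 6.07.
Then θ = 24.2/(6.07−1) ≈ 4.78.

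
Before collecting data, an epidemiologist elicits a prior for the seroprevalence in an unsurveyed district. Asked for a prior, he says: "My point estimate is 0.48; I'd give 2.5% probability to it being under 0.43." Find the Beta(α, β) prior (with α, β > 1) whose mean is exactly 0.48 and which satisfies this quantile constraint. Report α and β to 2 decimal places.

α ≈ 182.68, β ≈ 197.90

With mean 0.48 fixed, write α = 0.48s, β = 0.52s where s = α+β.
Need P(θ < 0.43) = 0.025 under Beta(0.48s, 0.52s). Normal approximation: (q−m)/√(m(1−m)/s) ≈ z_{0.025} = -1.96, so s ≈ 0.48·0.52·(-1.96)²/(0.43−0.48)² = 383.5.
At s = 383.5: P(θ<0.43) ≈ 0.025. Adjusting to match 0.025 gives s ≈ 380.58.
So α = 0.48·380.58 ≈ 182.68, β = 0.52·380.58 ≈ 197.90.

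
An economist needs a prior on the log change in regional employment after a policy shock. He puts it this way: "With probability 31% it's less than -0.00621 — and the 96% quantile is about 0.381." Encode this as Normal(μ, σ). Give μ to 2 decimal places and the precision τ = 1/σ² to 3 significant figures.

μ = 0.08, τ = 33.7

The p-quantile of Normal(μ,σ) is μ + z_p·σ, with z_{0.31} = -0.4959 and z_{0.96} = 1.751.
Eliminate σ: μ = (z₂·x₁ − z₁·x₂)/(z₂ − z₁) = (1.751·-0.00621 − (-0.4959)·0.381)/2.247 = 0.08.
Then σ = (x₂ − x₁)/(z₂ − z₁) = (0.381 − -0.00621)/2.247 = 0.17.
Precision τ = 1/σ² = 1/0.1724² = 33.7.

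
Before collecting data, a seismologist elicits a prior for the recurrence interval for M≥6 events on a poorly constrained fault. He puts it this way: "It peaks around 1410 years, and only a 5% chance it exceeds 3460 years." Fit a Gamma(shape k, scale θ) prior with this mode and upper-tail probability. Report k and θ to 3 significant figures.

Gamma(k,θ) with k>1 has mode (k−1)θ, so θ = 1410/(k−1).
Need P(X < 3460) = 0.95 with θ tied to k this way. Start at k = 2, θ = 1410: P(X<3460) ≈ 0.703.
Too low — raise k to concentrate. Iterating converges to k ≈ 4.38.
Then θ = 1410/(4.38−1) ≈ 418.

k ≈ 4.38, θ ≈ 418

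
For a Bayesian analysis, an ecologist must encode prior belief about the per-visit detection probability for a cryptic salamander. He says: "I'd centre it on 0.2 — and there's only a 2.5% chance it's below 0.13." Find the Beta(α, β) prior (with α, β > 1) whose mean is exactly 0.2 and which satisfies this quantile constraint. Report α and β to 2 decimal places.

With mean 0.2 fixed, write α = 0.2s, β = 0.8s where s = α+β.
Need P(θ < 0.13) = 0.025 under Beta(0.2s, 0.8s). Normal approximation: (q−m)/√(m(1−m)/s) ≈ z_{0.025} = -1.96, so s ≈ 0.2·0.8·(-1.96)²/(0.13−0.2)² = 125.4.
At s = 125.4: P(θ<0.13) ≈ 0.016. Adjusting to match 0.025 gives s ≈ 106.48.
So α = 0.2·106.48 ≈ 21.30, β = 0.8·106.48 ≈ 85.19.

α ≈ 21.30, β ≈ 85.19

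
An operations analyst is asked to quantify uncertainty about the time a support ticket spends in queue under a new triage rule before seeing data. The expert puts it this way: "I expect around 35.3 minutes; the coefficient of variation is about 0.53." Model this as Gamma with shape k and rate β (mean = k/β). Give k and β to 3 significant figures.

For Gamma(k, rate β): mean = k/β, variance = k/β², so CV = 1/√k.
CV = 0.53, hence k = 1/CV² = 3.56.
Then β = k/mean = 3.56/35.3 = 0.101.

k ≈ 3.56, β ≈ 0.101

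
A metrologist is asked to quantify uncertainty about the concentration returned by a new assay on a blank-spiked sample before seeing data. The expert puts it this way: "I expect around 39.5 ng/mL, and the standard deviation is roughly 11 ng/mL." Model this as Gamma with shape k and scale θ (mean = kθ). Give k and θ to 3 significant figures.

For Gamma(k, scale θ): mean = kθ, variance = kθ², so CV = 1/√k.
CV = SD/mean = 11/39.5 = 0.2785, hence k = 1/CV² = 12.9.
Then θ = mean/k = 39.5/12.9 = 3.06.

k ≈ 12.9, θ ≈ 3.06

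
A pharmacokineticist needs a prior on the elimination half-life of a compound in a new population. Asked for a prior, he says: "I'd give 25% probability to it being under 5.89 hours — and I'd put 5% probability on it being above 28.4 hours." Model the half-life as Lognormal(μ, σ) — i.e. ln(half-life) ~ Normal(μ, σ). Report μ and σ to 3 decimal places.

If T ~ Lognormal(μ,σ) then ln T ~ Normal(μ,σ), so the p-quantile of ln T is μ + z_p·σ.
ln(5.89) = 1.773 and ln(28.4) = 3.346; z_{0.25} = -0.6745, z_{0.95} = 1.645.
σ = (3.346 − 1.773)/(1.645 − (-0.6745)) = 0.678.
μ = 1.773 − (-0.6745)·0.678 = 2.231.

μ ≈ 2.231, σ ≈ 0.678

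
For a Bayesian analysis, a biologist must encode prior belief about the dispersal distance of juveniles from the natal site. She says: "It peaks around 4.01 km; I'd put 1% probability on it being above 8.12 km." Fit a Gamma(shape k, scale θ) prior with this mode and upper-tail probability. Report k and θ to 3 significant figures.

Gamma(k,θ) with k>1 has mode (k−1)θ, so θ = 4.01/(k−1).
Need P(X < 8.12) = 0.99 with θ tied to k this way. Start at k = 2, θ = 4.01: P(X<8.12) ≈ 0.601.
Too low — raise k to concentrate. Iterating converges to k ≈ 10.8.
Then θ = 4.01/(10.8−1) ≈ 0.407.

k ≈ 10.8, θ ≈ 0.407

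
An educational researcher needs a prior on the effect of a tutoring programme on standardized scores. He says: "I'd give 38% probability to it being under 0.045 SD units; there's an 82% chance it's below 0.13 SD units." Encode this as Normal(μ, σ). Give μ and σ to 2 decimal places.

For Normal(μ,σ), the p-quantile is μ + z_p·σ. Here z_{0.38} = -0.3055, z_{0.82} = 0.9154.
So 0.045 = μ − 0.3055σ and 0.13 = μ + 0.9154σ.
Subtracting: σ = (0.13 − 0.045)/(0.9154 − (-0.3055)) = 0.07.
Then μ = 0.045 − (-0.3055)·0.07 = 0.07.

μ = 0.07, σ = 0.07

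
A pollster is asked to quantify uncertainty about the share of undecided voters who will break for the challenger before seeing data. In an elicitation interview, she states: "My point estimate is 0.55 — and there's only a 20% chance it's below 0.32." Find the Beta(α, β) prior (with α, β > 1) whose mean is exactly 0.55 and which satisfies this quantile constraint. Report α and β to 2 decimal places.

α ≈ 1.84, β ≈ 1.50

With mean 0.55 fixed, write α = 0.55s, β = 0.45s where s = α+β.
Need P(θ < 0.32) = 0.2 under Beta(0.55s, 0.45s). Normal approximation: (q−m)/√(m(1−m)/s) ≈ z_{0.2} = -0.842, so s ≈ 0.55·0.45·(-0.842)²/(0.32−0.55)² = 3.3.
At s = 3.3: P(θ<0.32) ≈ 0.201. Adjusting to match 0.2 gives s ≈ 3.34.
So α = 0.55·3.34 ≈ 1.84, β = 0.45·3.34 ≈ 1.50.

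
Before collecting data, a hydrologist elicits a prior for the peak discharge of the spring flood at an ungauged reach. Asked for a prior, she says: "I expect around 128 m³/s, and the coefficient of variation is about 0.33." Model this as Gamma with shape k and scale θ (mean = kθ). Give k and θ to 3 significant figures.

k ≈ 9.18, θ ≈ 13.9

For Gamma(k, scale θ): mean = kθ, variance = kθ², so CV = 1/√k.
CV = 0.33, hence k = 1/CV² = 9.18.
Then θ = mean/k = 128/9.18 = 13.9.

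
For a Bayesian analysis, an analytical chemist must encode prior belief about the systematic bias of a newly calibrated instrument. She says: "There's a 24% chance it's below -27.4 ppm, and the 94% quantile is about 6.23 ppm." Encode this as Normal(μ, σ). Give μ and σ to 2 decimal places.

μ = -16.89, σ = 14.87

For Normal(μ,σ), the p-quantile is μ + z_p·σ. Here z_{0.24} = -0.7063, z_{0.94} = 1.555.
So -27.4 = μ − 0.7063σ and 6.23 = μ + 1.555σ.
Subtracting: σ = (6.23 − -27.4)/(1.555 − (-0.7063)) = 14.87.
Then μ = -27.4 − (-0.7063)·14.87 = -16.89.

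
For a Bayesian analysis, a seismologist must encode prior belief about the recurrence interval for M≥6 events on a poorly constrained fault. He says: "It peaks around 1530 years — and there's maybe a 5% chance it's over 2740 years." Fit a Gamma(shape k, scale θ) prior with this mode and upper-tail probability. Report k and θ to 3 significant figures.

k ≈ 9.21, θ ≈ 186

Gamma(k,θ) with k>1 has mode (k−1)θ, so θ = 1530/(k−1).
Need P(X < 2740) = 0.95 with θ tied to k this way. Start at k = 2, θ = 1530: P(X<2740) ≈ 0.534.
Too low — raise k to concentrate. Iterating converges to k ≈ 9.21.
Then θ = 1530/(9.21−1) ≈ 186.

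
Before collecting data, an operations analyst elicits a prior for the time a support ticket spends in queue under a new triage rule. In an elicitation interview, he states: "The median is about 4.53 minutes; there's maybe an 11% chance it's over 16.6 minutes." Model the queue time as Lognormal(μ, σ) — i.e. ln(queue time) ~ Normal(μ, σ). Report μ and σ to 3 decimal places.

μ ≈ 1.511, σ ≈ 1.059

If T ~ Lognormal(μ,σ) then ln T ~ Normal(μ,σ), so the p-quantile of ln T is μ + z_p·σ.
ln(4.53) = 1.511 and ln(16.6) = 2.809; z_{0.5} = 0, z_{0.89} = 1.227.
σ = (2.809 − 1.511)/(1.227 − (0)) = 1.059.
μ = 1.511 − (0)·1.059 = 1.511.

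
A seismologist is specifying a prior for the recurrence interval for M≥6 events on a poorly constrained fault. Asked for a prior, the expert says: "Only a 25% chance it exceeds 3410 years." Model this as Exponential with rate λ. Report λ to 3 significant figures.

λ ≈ 0.000407

P(T > 3410.0) = e^(−λ·3410.0) = 0.25, so λ = −ln(0.25)/3410.0 = 0.000407.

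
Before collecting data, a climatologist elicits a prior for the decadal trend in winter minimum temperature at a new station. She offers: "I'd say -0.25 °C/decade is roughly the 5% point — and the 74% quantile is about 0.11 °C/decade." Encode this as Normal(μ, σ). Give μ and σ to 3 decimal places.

The p-quantile of Normal(μ,σ) is μ + z_p·σ, with z_{0.05} = -1.645 and z_{0.74} = 0.6433.
Eliminate σ: μ = (z₂·x₁ − z₁·x₂)/(z₂ − z₁) = (0.6433·-0.25 − (-1.645)·0.11)/2.288 = 0.009.
Then σ = (x₂ − x₁)/(z₂ − z₁) = (0.11 − -0.25)/2.288 = 0.157.

μ = 0.009, σ = 0.157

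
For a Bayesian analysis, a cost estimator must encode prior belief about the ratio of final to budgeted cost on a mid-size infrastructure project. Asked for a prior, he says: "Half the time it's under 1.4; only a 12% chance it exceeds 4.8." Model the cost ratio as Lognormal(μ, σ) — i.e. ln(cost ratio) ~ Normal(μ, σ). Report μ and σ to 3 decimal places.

μ ≈ 0.336, σ ≈ 1.049

If T ~ Lognormal(μ,σ) then ln T ~ Normal(μ,σ), so the p-quantile of ln T is μ + z_p·σ.
ln(1.4) = 0.3365 and ln(4.8) = 1.569; z_{0.5} = 0, z_{0.88} = 1.175.
σ = (1.569 − 0.3365)/(1.175 − (0)) = 1.049.
μ = 0.3365 − (0)·1.049 = 0.336.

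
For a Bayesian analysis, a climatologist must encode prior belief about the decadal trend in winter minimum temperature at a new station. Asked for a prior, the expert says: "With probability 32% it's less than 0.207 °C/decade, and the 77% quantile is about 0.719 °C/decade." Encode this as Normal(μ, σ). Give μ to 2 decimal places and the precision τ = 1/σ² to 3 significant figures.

For Normal(μ,σ), the p-quantile is μ + z_p·σ. Here z_{0.32} = -0.4677, z_{0.77} = 0.7388.
So 0.207 = μ − 0.4677σ and 0.719 = μ + 0.7388σ.
Subtracting: σ = (0.719 − 0.207)/(0.7388 − (-0.4677)) = 0.42.
Then μ = 0.207 − (-0.4677)·0.42 = 0.41.
Precision τ = 1/σ² = 1/0.4244² = 5.55.

μ = 0.41, τ = 5.55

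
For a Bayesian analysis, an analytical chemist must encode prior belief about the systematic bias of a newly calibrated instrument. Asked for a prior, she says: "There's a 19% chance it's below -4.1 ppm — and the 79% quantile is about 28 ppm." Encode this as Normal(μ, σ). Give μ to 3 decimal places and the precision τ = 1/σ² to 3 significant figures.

μ = 12.631, τ = 0.00275

The p-quantile of Normal(μ,σ) is μ + z_p·σ, with z_{0.19} = -0.8779 and z_{0.79} = 0.8064.
Eliminate σ: μ = (z₂·x₁ − z₁·x₂)/(z₂ − z₁) = (0.8064·-4.1 − (-0.8779)·28)/1.684 = 12.631.
Then σ = (x₂ − x₁)/(z₂ − z₁) = (28 − -4.1)/1.684 = 19.058.
Precision τ = 1/σ² = 1/19.06² = 0.00275.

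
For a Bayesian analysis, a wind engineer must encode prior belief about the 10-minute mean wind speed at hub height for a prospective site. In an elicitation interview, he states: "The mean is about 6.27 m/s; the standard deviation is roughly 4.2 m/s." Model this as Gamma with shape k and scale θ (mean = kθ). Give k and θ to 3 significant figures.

k ≈ 2.23, θ ≈ 2.81

For Gamma(k, scale θ): mean = kθ, variance = kθ², so CV = 1/√k.
CV = SD/mean = 4.2/6.27 = 0.6699, hence k = 1/CV² = 2.23.
Then θ = mean/k = 6.27/2.23 = 2.81.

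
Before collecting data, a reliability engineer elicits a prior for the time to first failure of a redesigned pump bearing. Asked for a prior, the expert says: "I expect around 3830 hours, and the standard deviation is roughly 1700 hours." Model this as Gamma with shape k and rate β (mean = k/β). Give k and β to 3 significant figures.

For Gamma(k, rate β): mean = k/β, variance = k/β², so CV = 1/√k.
CV = SD/mean = 1700/3830 = 0.4439, hence k = 1/CV² = 5.08.
Then β = k/mean = 5.08/3830 = 0.00133.

k ≈ 5.08, β ≈ 0.00133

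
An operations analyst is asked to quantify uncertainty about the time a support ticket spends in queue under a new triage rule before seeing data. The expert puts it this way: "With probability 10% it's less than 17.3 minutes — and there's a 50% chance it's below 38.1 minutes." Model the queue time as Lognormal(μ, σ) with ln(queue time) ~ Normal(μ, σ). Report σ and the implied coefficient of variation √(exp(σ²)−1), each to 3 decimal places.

σ ≈ 0.616, CV ≈ 0.679

If T ~ Lognormal(μ,σ) then ln T ~ Normal(μ,σ), so the p-quantile of ln T is μ + z_p·σ.
ln(17.3) = 2.851 and ln(38.1) = 3.64; z_{0.1} = -1.282, z_{0.5} = 0.
σ = (3.64 − 2.851)/(0 − (-1.282)) = 0.616.
μ = 2.851 − (-1.282)·0.616 = 3.640.
CV = √(exp(σ²)−1) = √(exp(0.3795)−1) = 0.679.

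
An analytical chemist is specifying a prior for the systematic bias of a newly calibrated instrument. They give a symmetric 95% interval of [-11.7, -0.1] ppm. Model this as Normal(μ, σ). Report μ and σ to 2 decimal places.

μ = -5.90, σ = 2.96

A symmetric 95% interval runs μ ± z·σ with z = 1.96.
Half-width = 5.8, so σ = 5.8/1.96 = 2.96.
μ is the interval midpoint, -5.90.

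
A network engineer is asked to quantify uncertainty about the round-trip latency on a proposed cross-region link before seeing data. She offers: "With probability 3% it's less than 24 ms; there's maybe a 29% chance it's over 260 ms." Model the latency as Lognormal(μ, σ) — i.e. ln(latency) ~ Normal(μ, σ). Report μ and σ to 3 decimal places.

If T ~ Lognormal(μ,σ) then ln T ~ Normal(μ,σ), so the p-quantile of ln T is μ + z_p·σ.
ln(24) = 3.178 and ln(260) = 5.561; z_{0.03} = -1.881, z_{0.71} = 0.5534.
σ = (5.561 − 3.178)/(0.5534 − (-1.881)) = 0.979.
μ = 3.178 − (-1.881)·0.979 = 5.019.

μ ≈ 5.019, σ ≈ 0.979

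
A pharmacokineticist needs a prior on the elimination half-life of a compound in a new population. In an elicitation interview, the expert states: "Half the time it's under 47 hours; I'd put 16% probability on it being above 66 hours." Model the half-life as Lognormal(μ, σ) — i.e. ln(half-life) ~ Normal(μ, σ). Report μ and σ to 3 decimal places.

If T ~ Lognormal(μ,σ) then ln T ~ Normal(μ,σ), so the p-quantile of ln T is μ + z_p·σ.
ln(47) = 3.85 and ln(66) = 4.19; z_{0.5} = 0, z_{0.84} = 0.9945.
σ = (4.19 − 3.85)/(0.9945 − (0)) = 0.341.
μ = 3.85 − (0)·0.341 = 3.850.

μ ≈ 3.850, σ ≈ 0.341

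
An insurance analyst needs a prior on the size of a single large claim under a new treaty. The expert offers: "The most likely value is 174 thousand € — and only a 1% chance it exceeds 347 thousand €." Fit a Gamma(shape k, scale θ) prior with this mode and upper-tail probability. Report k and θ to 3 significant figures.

k ≈ 11.3, θ ≈ 16.9

Gamma(k,θ) with k>1 has mode (k−1)θ, so θ = 174/(k−1).
Need P(X < 347) = 0.99 with θ tied to k this way. Start at k = 2, θ = 174: P(X<347) ≈ 0.592.
Too low — raise k to concentrate. Iterating converges to k ≈ 11.3.
Then θ = 174/(11.3−1) ≈ 16.9.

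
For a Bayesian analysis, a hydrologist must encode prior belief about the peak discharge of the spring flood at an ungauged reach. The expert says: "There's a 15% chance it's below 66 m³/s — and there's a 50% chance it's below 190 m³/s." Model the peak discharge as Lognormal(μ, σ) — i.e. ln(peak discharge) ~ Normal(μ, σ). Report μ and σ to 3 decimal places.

μ ≈ 5.247, σ ≈ 1.020

If T ~ Lognormal(μ,σ) then ln T ~ Normal(μ,σ), so the p-quantile of ln T is μ + z_p·σ.
ln(66) = 4.19 and ln(190) = 5.247; z_{0.15} = -1.036, z_{0.5} = 0.
σ = (5.247 − 4.19)/(0 − (-1.036)) = 1.020.
μ = 4.19 − (-1.036)·1.020 = 5.247.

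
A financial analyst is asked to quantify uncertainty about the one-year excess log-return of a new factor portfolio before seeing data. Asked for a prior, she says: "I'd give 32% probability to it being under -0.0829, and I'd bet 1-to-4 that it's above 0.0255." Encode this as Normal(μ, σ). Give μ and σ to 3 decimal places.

μ = -0.044, σ = 0.083

For Normal(μ,σ), the p-quantile is μ + z_p·σ. Here z_{0.32} = -0.4677, z_{0.8} = 0.8416.
So -0.0829 = μ − 0.4677σ and 0.0255 = μ + 0.8416σ.
Subtracting: σ = (0.0255 − -0.0829)/(0.8416 − (-0.4677)) = 0.083.
Then μ = -0.0829 − (-0.4677)·0.083 = -0.044.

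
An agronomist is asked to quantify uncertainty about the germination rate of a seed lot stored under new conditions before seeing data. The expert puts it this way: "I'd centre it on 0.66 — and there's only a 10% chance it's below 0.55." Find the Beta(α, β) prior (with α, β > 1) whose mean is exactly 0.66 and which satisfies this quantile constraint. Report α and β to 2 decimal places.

With mean 0.66 fixed, write α = 0.66s, β = 0.34s where s = α+β.
Need P(θ < 0.55) = 0.1 under Beta(0.66s, 0.34s). Normal approximation: (q−m)/√(m(1−m)/s) ≈ z_{0.1} = -1.28, so s ≈ 0.66·0.34·(-1.28)²/(0.55−0.66)² = 30.5.
At s = 30.5: P(θ<0.55) ≈ 0.103. Adjusting to match 0.1 gives s ≈ 31.29.
So α = 0.66·31.29 ≈ 20.65, β = 0.34·31.29 ≈ 10.64.

α ≈ 20.65, β ≈ 10.64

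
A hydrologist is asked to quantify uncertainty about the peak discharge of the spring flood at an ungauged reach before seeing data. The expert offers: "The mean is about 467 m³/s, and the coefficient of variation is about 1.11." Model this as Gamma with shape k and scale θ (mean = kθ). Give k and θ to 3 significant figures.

For Gamma(k, scale θ): mean = kθ, variance = kθ², so CV = 1/√k.
CV = 1.11, hence k = 1/CV² = 0.812.
Then θ = mean/k = 467/0.812 = 575.

k ≈ 0.812, θ ≈ 575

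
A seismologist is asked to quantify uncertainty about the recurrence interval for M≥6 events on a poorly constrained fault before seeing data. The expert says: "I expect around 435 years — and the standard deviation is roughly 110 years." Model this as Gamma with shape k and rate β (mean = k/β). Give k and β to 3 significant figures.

For Gamma(k, rate β): mean = k/β, variance = k/β², so CV = 1/√k.
CV = SD/mean = 110/435 = 0.2529, hence k = 1/CV² = 15.6.
Then β = k/mean = 15.6/435 = 0.036.

k ≈ 15.6, β ≈ 0.036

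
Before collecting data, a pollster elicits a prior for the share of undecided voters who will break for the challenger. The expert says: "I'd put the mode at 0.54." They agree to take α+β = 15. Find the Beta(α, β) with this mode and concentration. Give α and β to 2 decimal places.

α = 8.02, β = 6.98

For α,β > 1 the Beta mode is (α−1)/(α+β−2). With α+β = 15, the mode is (α−1)/13.
Set (α−1)/13 = 0.54 → α = 1 + 0.54·13 = 8.02.
β = 15 − α = 6.98.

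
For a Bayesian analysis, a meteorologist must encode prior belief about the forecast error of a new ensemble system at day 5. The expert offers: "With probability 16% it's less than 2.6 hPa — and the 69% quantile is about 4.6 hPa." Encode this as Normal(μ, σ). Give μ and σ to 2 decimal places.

μ = 3.93, σ = 1.34

For Normal(μ,σ), the p-quantile is μ + z_p·σ. Here z_{0.16} = -0.9945, z_{0.69} = 0.4959.
So 2.6 = μ − 0.9945σ and 4.6 = μ + 0.4959σ.
Subtracting: σ = (4.6 − 2.6)/(0.4959 − (-0.9945)) = 1.34.
Then μ = 2.6 − (-0.9945)·1.34 = 3.93.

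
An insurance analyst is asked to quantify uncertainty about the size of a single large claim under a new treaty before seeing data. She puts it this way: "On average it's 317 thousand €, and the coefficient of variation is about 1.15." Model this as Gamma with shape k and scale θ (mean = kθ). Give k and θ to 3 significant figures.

k ≈ 0.756, θ ≈ 419

For Gamma(k, scale θ): mean = kθ, variance = kθ², so CV = 1/√k.
CV = 1.15, hence k = 1/CV² = 0.756.
Then θ = mean/k = 317/0.756 = 419.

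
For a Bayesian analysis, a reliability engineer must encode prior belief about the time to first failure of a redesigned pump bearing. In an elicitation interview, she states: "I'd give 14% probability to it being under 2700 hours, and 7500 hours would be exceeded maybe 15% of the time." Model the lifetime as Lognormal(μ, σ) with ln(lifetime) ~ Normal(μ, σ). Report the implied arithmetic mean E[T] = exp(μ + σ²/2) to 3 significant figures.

If T ~ Lognormal(μ,σ) then ln T ~ Normal(μ,σ), so the p-quantile of ln T is μ + z_p·σ.
ln(2700) = 7.901 and ln(7500) = 8.923; z_{0.14} = -1.08, z_{0.85} = 1.036.
σ = (8.923 − 7.901)/(1.036 − (-1.08)) = 0.483.
μ = 7.901 − (-1.08)·0.483 = 8.422.
E[T] = exp(μ + σ²/2) = exp(8.422 + 0.1165) = 5110 hours.

E[T] ≈ 5110 hours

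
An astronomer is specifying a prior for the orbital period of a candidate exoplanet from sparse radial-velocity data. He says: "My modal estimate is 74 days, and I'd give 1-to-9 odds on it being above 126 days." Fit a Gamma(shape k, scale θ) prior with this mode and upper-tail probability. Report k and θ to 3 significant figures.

Gamma(k,θ) with k>1 has mode (k−1)θ, so θ = 74/(k−1).
Need P(X < 126) = 0.9 with θ tied to k this way. Start at k = 2, θ = 74: P(X<126) ≈ 0.508.
Too low — raise k to concentrate. Iterating converges to k ≈ 7.68.
Then θ = 74/(7.68−1) ≈ 11.1.

k ≈ 7.68, θ ≈ 11.1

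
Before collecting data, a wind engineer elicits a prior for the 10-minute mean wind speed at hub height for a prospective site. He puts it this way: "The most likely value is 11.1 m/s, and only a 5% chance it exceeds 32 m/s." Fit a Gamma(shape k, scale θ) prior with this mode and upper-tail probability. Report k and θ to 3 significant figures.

Gamma(k,θ) with k>1 has mode (k−1)θ, so θ = 11.1/(k−1).
Need P(X < 32) = 0.95 with θ tied to k this way. Start at k = 2, θ = 11.1: P(X<32) ≈ 0.783.
Too low — raise k to concentrate. Iterating converges to k ≈ 3.38.
Then θ = 11.1/(3.38−1) ≈ 4.67.

k ≈ 3.38, θ ≈ 4.67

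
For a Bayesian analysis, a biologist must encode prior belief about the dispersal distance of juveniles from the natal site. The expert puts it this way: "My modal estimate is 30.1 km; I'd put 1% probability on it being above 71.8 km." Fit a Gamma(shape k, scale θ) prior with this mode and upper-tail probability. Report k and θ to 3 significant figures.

Gamma(k,θ) with k>1 has mode (k−1)θ, so θ = 30.1/(k−1).
Need P(X < 71.8) = 0.99 with θ tied to k this way. Start at k = 2, θ = 30.1: P(X<71.8) ≈ 0.688.
Too low — raise k to concentrate. Iterating converges to k ≈ 7.27.
Then θ = 30.1/(7.27−1) ≈ 4.8.

k ≈ 7.27, θ ≈ 4.8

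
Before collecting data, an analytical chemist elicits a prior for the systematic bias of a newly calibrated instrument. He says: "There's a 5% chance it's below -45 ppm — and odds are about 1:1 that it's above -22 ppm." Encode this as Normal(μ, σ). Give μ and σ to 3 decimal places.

The p-quantile of Normal(μ,σ) is μ + z_p·σ, with z_{0.05} = -1.645 and z_{0.5} = 0.
Eliminate σ: μ = (z₂·x₁ − z₁·x₂)/(z₂ − z₁) = (0·-45 − (-1.645)·-22)/1.645 = -22.000.
Then σ = (x₂ − x₁)/(z₂ − z₁) = (-22 − -45)/1.645 = 13.983.

μ = -22.000, σ = 13.983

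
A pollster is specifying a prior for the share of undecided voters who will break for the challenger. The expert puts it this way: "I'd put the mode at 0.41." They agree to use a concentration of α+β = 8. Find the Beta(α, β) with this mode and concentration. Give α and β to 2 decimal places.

α = 3.46, β = 4.54

For α,β > 1 the Beta mode is (α−1)/(α+β−2). With α+β = 8, the mode is (α−1)/6.
Set (α−1)/6 = 0.41 → α = 1 + 0.41·6 = 3.46.
β = 8 − α = 4.54.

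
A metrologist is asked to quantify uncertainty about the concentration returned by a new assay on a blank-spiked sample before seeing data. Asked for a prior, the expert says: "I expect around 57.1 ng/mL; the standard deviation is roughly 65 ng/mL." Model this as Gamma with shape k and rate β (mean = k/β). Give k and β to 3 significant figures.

For Gamma(k, rate β): mean = k/β, variance = k/β², so CV = 1/√k.
CV = SD/mean = 65/57.1 = 1.138, hence k = 1/CV² = 0.772.
Then β = k/mean = 0.772/57.1 = 0.0135.

k ≈ 0.772, β ≈ 0.0135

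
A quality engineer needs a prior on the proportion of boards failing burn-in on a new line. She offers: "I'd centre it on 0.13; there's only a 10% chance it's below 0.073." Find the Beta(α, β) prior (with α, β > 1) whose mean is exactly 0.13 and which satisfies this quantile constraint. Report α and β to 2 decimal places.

With mean 0.13 fixed, write α = 0.13s, β = 0.87s where s = α+β.
Need P(θ < 0.073) = 0.1 under Beta(0.13s, 0.87s). Normal approximation: (q−m)/√(m(1−m)/s) ≈ z_{0.1} = -1.28, so s ≈ 0.13·0.87·(-1.28)²/(0.073−0.13)² = 57.2.
At s = 57.2: P(θ<0.073) ≈ 0.081. Adjusting to match 0.1 gives s ≈ 49.26.
So α = 0.13·49.26 ≈ 6.40, β = 0.87·49.26 ≈ 42.85.

α ≈ 6.40, β ≈ 42.85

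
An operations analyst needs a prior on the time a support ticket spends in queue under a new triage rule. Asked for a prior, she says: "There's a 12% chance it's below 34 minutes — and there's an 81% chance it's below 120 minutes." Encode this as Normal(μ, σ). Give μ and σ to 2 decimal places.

μ = 83.22, σ = 41.89

For Normal(μ,σ), the p-quantile is μ + z_p·σ. Here z_{0.12} = -1.175, z_{0.81} = 0.8779.
So 34 = μ − 1.175σ and 120 = μ + 0.8779σ.
Subtracting: σ = (120 − 34)/(0.8779 − (-1.175)) = 41.89.
Then μ = 34 − (-1.175)·41.89 = 83.22.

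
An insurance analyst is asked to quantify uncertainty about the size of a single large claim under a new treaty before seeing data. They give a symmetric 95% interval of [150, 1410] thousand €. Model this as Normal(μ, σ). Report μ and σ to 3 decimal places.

A symmetric 95% interval runs μ ± z·σ with z = 1.96.
Half-width = 630, so σ = 630/1.96 = 321.434.
μ is the interval midpoint, 780.000.

μ = 780.000, σ = 321.434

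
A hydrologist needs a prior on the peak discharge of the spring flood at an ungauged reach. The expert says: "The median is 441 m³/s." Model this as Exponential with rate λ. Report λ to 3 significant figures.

Exponential median = ln 2 / λ, so λ = ln 2 / 441.0 = 0.00157.

λ ≈ 0.00157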